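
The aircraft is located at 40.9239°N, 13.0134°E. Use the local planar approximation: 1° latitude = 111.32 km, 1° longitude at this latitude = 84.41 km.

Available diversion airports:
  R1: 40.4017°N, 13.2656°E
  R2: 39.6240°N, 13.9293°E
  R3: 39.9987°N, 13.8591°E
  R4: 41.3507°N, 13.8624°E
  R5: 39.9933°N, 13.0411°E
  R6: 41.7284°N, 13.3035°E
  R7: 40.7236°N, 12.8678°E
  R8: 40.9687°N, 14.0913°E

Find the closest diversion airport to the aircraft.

R7

Distances from 40.9239°N, 13.0134°E:
R1: 61.9067 km
R2: 164.0625 km
R3: 125.3136 km
R4: 85.9830 km
R5: 103.6208 km
R6: 92.8444 km
R7: 25.4602 km
R8: 91.1221 km
Minimum: R7 at 25.4602 km.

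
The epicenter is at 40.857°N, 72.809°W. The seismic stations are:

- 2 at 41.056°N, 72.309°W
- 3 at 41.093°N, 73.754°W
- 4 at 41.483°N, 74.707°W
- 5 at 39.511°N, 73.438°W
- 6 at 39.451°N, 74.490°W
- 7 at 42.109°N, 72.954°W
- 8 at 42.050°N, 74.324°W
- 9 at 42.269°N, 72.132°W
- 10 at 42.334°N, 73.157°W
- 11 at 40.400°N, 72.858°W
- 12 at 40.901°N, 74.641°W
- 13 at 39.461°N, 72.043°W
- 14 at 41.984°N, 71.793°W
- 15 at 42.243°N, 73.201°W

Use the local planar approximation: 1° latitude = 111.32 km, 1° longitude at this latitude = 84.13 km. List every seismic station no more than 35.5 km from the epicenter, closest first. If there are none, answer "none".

none

Distances from 40.857°N, 72.809°W:
2: √((0.199·111.32)² + (0.500·84.13)²) = √(490.74123 + 1769.46422) = 47.542 km
3: √((0.236·111.32)² + (-0.945·84.13)²) = √(690.19276 + 6320.70316) = 83.731 km
4: √((0.626·111.32)² + (-1.898·84.13)²) = √(4856.18320 + 25497.30001) = 174.223 km
5: √((-1.346·111.32)² + (-0.629·84.13)²) = √(22451.04266 + 2800.29038) = 158.907 km
6: √((-1.406·111.32)² + (-1.681·84.13)²) = √(24497.23321 + 20000.33199) = 210.944 km
7: √((1.252·111.32)² + (-0.145·84.13)²) = √(19424.73278 + 148.81194) = 139.905 km
8: √((1.193·111.32)² + (-1.515·84.13)²) = √(17637.10428 + 16245.27410) = 184.072 km
9: √((1.412·111.32)² + (0.677·84.13)²) = √(24706.75956 + 3243.98708) = 167.185 km
10: √((1.477·111.32)² + (-0.348·84.13)²) = √(27033.81802 + 857.15678) = 167.006 km
11: √((-0.457·111.32)² + (-0.049·84.13)²) = √(2588.08655 + 16.99393) = 51.040 km
12: √((0.044·111.32)² + (-1.832·84.13)²) = √(23.99119 + 23754.87320) = 154.204 km
13: √((-1.396·111.32)² + (0.766·84.13)²) = √(24150.00538 + 4152.97500) = 168.235 km
14: √((1.127·111.32)² + (1.016·84.13)²) = √(15739.61943 + 7306.16025) = 151.808 km
15: √((1.386·111.32)² + (-0.392·84.13)²) = √(23805.25598 + 1087.61180) = 157.775 km
Threshold 35.5 km: none within range.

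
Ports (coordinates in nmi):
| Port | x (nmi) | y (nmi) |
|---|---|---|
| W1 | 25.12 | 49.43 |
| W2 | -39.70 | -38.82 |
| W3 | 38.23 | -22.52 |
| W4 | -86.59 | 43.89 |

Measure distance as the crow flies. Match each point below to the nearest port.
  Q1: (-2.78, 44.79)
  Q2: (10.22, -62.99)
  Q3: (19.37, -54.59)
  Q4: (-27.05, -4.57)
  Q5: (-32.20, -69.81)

Q1 at (-2.78, 44.79):
  W1: 28.28 nmi
  W2: 91.40 nmi
  W3: 78.82 nmi
  W4: 83.81 nmi
  → nearest: W1 (28.28 nmi)
Q2 at (10.22, -62.99):
  W1: 113.40 nmi
  W2: 55.46 nmi
  W3: 49.22 nmi
  W4: 144.21 nmi
  → nearest: W3 (49.22 nmi)
Q3 at (19.37, -54.59):
  W1: 104.18 nmi
  W2: 61.14 nmi
  W3: 37.20 nmi
  W4: 144.66 nmi
  → nearest: W3 (37.20 nmi)
Q4 at (-27.05, -4.57):
  W1: 75.08 nmi
  W2: 36.51 nmi
  W3: 67.70 nmi
  W4: 76.77 nmi
  → nearest: W2 (36.51 nmi)
Q5 at (-32.20, -69.81):
  W1: 132.30 nmi
  W2: 31.88 nmi
  W3: 84.83 nmi
  W4: 126.04 nmi
  → nearest: W2 (31.88 nmi)

Q1→W1; Q2→W3; Q3→W3; Q4→W2; Q5→W2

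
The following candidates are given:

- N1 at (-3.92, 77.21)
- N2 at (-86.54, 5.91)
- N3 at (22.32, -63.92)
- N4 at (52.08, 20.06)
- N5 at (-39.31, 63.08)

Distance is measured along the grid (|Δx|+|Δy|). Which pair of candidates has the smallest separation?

Pairwise distances:
N1–N2: |-82.62| + |-71.30| = 82.62 + 71.30 = 153.92
N1–N3: |26.24| + |-141.13| = 26.24 + 141.13 = 167.37
N1–N4: |56.00| + |-57.15| = 56.00 + 57.15 = 113.15
N1–N5: |-35.39| + |-14.13| = 35.39 + 14.13 = 49.52
N2–N3: |108.86| + |-69.83| = 108.86 + 69.83 = 178.69
N2–N4: |138.62| + |14.15| = 138.62 + 14.15 = 152.77
N2–N5: |47.23| + |57.17| = 47.23 + 57.17 = 104.40
N3–N4: |29.76| + |83.98| = 29.76 + 83.98 = 113.74
N3–N5: |-61.63| + |127.00| = 61.63 + 127.00 = 188.63
N4–N5: |-91.39| + |43.02| = 91.39 + 43.02 = 134.41
Closest pair: N1–N5 at 49.52.

N1 and N5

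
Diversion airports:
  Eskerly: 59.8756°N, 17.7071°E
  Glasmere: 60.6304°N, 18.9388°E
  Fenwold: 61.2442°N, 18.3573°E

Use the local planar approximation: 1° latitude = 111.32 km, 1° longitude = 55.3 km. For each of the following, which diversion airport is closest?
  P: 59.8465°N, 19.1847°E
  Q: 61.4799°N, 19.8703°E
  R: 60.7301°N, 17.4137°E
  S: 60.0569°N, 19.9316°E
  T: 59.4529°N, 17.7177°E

P→Eskerly; Q→Fenwold; R→Fenwold; S→Glasmere; T→Eskerly

P at 59.8465°N, 19.1847°E:
  Eskerly: √((0.0291·111.32)² + (-1.4776·55.3)²) = √(10.493790 + 6676.733279) = 81.7755 km
  Glasmere: √((0.7839·111.32)² + (-0.2459·55.3)²) = √(7614.961715 + 184.912947) = 88.3169 km
  Fenwold: √((1.3977·111.32)² + (-0.8274·55.3)²) = √(24208.859261 + 2093.540157) = 162.1801 km
  → nearest: Eskerly (81.7755 km)
Q at 61.4799°N, 19.8703°E:
  Eskerly: √((-1.6043·111.32)² + (-2.1632·55.3)²) = √(31894.629554 + 14310.131055) = 214.9529 km
  Glasmere: √((-0.8495·111.32)² + (-0.9315·55.3)²) = √(8942.792661 + 2653.480993) = 107.6860 km
  Fenwold: √((-0.2357·111.32)² + (-1.5130·55.3)²) = √(688.439151 + 7000.484827) = 87.6865 km
  → nearest: Fenwold (87.6865 km)
R at 60.7301°N, 17.4137°E:
  Eskerly: √((-0.8545·111.32)² + (0.2934·55.3)²) = √(9048.373714 + 263.251274) = 96.4968 km
  Glasmere: √((-0.0997·111.32)² + (1.5251·55.3)²) = √(123.179011 + 7112.903304) = 85.0652 km
  Fenwold: √((0.5141·111.32)² + (0.9436·55.3)²) = √(3275.228490 + 2722.865110) = 77.4474 km
  → nearest: Fenwold (77.4474 km)
S at 60.0569°N, 19.9316°E:
  Eskerly: √((-0.1813·111.32)² + (-2.2245·55.3)²) = √(407.325879 + 15132.653321) = 124.6595 km
  Glasmere: √((0.5735·111.32)² + (-0.9928·55.3)²) = √(4075.803518 + 3014.212035) = 84.2022 km
  Fenwold: √((1.1873·111.32)² + (-1.5743·55.3)²) = √(17468.971284 + 7579.232916) = 158.2662 km
  → nearest: Glasmere (84.2022 km)
T at 59.4529°N, 17.7177°E:
  Eskerly: √((0.4227·111.32)² + (-0.0106·55.3)²) = √(2214.169637 + 0.343607) = 47.0586 km
  Glasmere: √((1.1775·111.32)² + (1.2211·55.3)²) = √(17181.782888 + 4559.872770) = 147.4505 km
  Fenwold: √((1.7913·111.32)² + (0.6396·55.3)²) = √(39763.357437 + 1251.028411) = 202.5201 km
  → nearest: Eskerly (47.0586 km)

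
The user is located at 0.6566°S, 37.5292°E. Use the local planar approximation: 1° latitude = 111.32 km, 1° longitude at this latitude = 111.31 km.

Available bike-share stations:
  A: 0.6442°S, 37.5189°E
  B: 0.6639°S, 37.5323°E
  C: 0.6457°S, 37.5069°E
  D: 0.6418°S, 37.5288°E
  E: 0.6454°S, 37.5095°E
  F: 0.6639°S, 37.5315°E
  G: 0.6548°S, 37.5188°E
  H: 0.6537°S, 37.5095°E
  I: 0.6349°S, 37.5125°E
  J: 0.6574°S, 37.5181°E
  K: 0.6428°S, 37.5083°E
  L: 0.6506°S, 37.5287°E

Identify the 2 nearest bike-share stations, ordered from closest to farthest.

L, F

Distances from 0.6566°S, 37.5292°E:
A: 1.7944 km
B: 0.8829 km
C: 2.7629 km
D: 1.6481 km
E: 2.5225 km
F: 0.8520 km
G: 1.1748 km
H: 2.2164 km
I: 3.0481 km
J: 1.2387 km
K: 2.7878 km
L: 0.6702 km
Sorted: L (0.6702 km) < F (0.8520 km) < B (0.8829 km) < G (1.1748 km) < …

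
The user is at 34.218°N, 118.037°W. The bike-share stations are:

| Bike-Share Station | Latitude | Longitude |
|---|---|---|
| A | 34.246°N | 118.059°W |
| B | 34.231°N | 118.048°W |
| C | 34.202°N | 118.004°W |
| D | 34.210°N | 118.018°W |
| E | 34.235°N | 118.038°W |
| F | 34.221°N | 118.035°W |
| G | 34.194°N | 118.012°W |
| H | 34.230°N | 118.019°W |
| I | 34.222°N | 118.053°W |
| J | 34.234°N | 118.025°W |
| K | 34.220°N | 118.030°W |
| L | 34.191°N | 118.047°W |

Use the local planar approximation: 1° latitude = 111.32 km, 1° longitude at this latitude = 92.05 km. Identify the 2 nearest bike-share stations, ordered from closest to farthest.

F, K

Distances from 34.218°N, 118.037°W:
A: √((0.028·111.32)² + (-0.022·92.05)²) = √(9.71544 + 4.10103) = 3.717 km
B: √((0.013·111.32)² + (-0.011·92.05)²) = √(2.09427 + 1.02526) = 1.766 km
C: √((-0.016·111.32)² + (0.033·92.05)²) = √(3.17239 + 9.22732) = 3.521 km
D: √((-0.008·111.32)² + (0.019·92.05)²) = √(0.79310 + 3.05883) = 1.963 km
E: √((0.017·111.32)² + (-0.001·92.05)²) = √(3.58133 + 0.00847) = 1.895 km
F: √((0.003·111.32)² + (0.002·92.05)²) = √(0.11153 + 0.03389) = 0.381 km
G: √((-0.024·111.32)² + (0.025·92.05)²) = √(7.13787 + 5.29575) = 3.526 km
H: √((0.012·111.32)² + (0.018·92.05)²) = √(1.78447 + 2.74532) = 2.128 km
I: √((0.004·111.32)² + (-0.016·92.05)²) = √(0.19827 + 2.16914) = 1.539 km
J: √((0.016·111.32)² + (0.012·92.05)²) = √(3.17239 + 1.22014) = 2.096 km
K: √((0.002·111.32)² + (0.007·92.05)²) = √(0.04957 + 0.41519) = 0.682 km
L: √((-0.027·111.32)² + (-0.010·92.05)²) = √(9.03387 + 0.84732) = 3.143 km
Sorted: F (0.381 km) < K (0.682 km) < I (1.539 km) < B (1.766 km) < …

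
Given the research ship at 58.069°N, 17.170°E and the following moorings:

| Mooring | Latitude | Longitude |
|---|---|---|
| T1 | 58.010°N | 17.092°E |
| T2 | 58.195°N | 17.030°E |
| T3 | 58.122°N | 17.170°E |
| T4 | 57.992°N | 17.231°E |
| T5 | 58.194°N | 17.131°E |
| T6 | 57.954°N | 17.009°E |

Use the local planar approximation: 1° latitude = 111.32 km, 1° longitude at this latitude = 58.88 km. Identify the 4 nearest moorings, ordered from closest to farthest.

Distances from 58.069°N, 17.170°E:
T1: √((-0.059·111.32)² + (-0.078·58.88)²) = √(43.13705 + 21.09234) = 8.014 km
T2: √((0.126·111.32)² + (-0.140·58.88)²) = √(196.73765 + 67.95035) = 16.269 km
T3: √((0.053·111.32)² + (0.000·58.88)²) = √(34.80953 + 0.00000) = 5.900 km
T4: √((-0.077·111.32)² + (0.061·58.88)²) = √(73.47301 + 12.90017) = 9.294 km
T5: √((0.125·111.32)² + (-0.039·58.88)²) = √(193.62722 + 5.27309) = 14.103 km
T6: √((-0.115·111.32)² + (-0.161·58.88)²) = √(163.88608 + 89.86433) = 15.930 km
Sorted: T3 (5.900 km) < T1 (8.014 km) < T4 (9.294 km) < T5 (14.103 km) < T6 (15.930 km) < T2 (16.269 km)

T3, T1, T4, T5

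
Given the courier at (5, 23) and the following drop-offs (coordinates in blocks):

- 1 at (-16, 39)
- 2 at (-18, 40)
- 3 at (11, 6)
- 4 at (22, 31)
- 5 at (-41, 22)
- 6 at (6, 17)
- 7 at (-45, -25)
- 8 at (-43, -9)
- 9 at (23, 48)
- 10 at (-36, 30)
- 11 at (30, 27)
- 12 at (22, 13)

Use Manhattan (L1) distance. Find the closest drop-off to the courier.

6

Distances from (5, 23):
1: |-21| + |16| = 21 + 16 = 37 blocks
2: |-23| + |17| = 23 + 17 = 40 blocks
3: |6| + |-17| = 6 + 17 = 23 blocks
4: |17| + |8| = 17 + 8 = 25 blocks
5: |-46| + |-1| = 46 + 1 = 47 blocks
6: |1| + |-6| = 1 + 6 = 7 blocks
7: |-50| + |-48| = 50 + 48 = 98 blocks
8: |-48| + |-32| = 48 + 32 = 80 blocks
9: |18| + |25| = 18 + 25 = 43 blocks
10: |-41| + |7| = 41 + 7 = 48 blocks
11: |25| + |4| = 25 + 4 = 29 blocks
12: |17| + |-10| = 17 + 10 = 27 blocks
Minimum: 6 at 7 blocks.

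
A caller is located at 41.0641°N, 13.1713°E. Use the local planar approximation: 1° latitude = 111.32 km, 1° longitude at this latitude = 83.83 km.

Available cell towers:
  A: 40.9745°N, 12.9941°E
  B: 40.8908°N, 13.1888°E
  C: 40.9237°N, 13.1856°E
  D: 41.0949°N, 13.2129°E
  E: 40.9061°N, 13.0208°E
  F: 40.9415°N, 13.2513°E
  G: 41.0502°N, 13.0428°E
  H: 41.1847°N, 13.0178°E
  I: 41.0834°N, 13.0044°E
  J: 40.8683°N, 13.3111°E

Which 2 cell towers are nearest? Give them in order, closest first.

Distances from 41.0641°N, 13.1713°E:
A: √((-0.0896·111.32)² + (-0.1772·83.83)²) = √(99.486102 + 220.661399) = 17.8927 km
B: √((-0.1733·111.32)² + (0.0175·83.83)²) = √(372.171850 + 2.152162) = 19.3475 km
C: √((-0.1404·111.32)² + (0.0143·83.83)²) = √(244.275894 + 1.437047) = 15.6752 km
D: √((0.0308·111.32)² + (0.0416·83.83)²) = √(11.755682 + 12.161457) = 4.8905 km
E: √((-0.1580·111.32)² + (-0.1505·83.83)²) = √(309.357443 + 159.173927) = 21.6456 km
F: √((-0.1226·111.32)² + (0.0800·83.83)²) = √(186.263318 + 44.975801) = 15.2065 km
G: √((-0.0139·111.32)² + (-0.1285·83.83)²) = √(2.394286 + 116.039323) = 10.8827 km
H: √((0.1206·111.32)² + (-0.1535·83.83)²) = √(180.235780 + 165.582979) = 18.5962 km
I: √((0.0193·111.32)² + (-0.1669·83.83)²) = √(4.615949 + 195.754433) = 14.1552 km
J: √((-0.1958·111.32)² + (0.1398·83.83)²) = √(475.085494 + 137.345133) = 24.7473 km
Sorted: D (4.8905 km) < G (10.8827 km) < I (14.1552 km) < F (15.2065 km) < …

D, G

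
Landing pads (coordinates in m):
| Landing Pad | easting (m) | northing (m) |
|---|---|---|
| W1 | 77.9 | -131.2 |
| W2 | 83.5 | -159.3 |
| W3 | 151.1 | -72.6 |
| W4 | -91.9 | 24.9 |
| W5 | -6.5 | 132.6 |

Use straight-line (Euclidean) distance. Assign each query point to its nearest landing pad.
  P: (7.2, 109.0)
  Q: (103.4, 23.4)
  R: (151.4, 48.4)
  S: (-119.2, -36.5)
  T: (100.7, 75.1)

P at (7.2, 109.0):
  W1: 250.4 m
  W2: 278.9 m
  W3: 231.7 m
  W4: 130.0 m
  W5: 27.3 m
  → nearest: W5 (27.3 m)
Q at (103.4, 23.4):
  W1: 156.7 m
  W2: 183.8 m
  W3: 107.2 m
  W4: 195.3 m
  W5: 154.9 m
  → nearest: W3 (107.2 m)
R at (151.4, 48.4):
  W1: 194.1 m
  W2: 218.5 m
  W3: 121.0 m
  W4: 244.4 m
  W5: 178.9 m
  → nearest: W3 (121.0 m)
S at (-119.2, -36.5):
  W1: 218.7 m
  W2: 237.0 m
  W3: 272.7 m
  W4: 67.2 m
  W5: 203.2 m
  → nearest: W4 (67.2 m)
T at (100.7, 75.1):
  W1: 207.6 m
  W2: 235.0 m
  W3: 156.1 m
  W4: 199.0 m
  W5: 121.6 m
  → nearest: W5 (121.6 m)

P→W5; Q→W3; R→W3; S→W4; T→W5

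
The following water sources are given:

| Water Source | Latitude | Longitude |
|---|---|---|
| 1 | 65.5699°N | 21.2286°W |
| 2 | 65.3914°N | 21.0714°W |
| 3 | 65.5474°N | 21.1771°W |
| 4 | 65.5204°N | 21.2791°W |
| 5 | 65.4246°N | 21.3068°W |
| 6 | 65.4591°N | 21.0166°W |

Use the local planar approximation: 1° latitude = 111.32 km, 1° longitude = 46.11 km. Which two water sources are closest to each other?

1 and 3

Pairwise distances:
1–2: √((-0.1785·111.32)² + (0.1572·46.11)²) = √(394.841539 + 52.540636) = 21.1514 km
1–3: √((-0.0225·111.32)² + (0.0515·46.11)²) = √(6.273522 + 5.639034) = 3.4515 km
1–4: √((-0.0495·111.32)² + (-0.0505·46.11)²) = √(30.363847 + 5.422168) = 5.9821 km
1–5: √((-0.1453·111.32)² + (-0.0782·46.11)²) = √(261.624026 + 13.001808) = 16.5718 km
1–6: √((-0.1108·111.32)² + (0.2120·46.11)²) = √(152.133871 + 95.556881) = 15.7382 km
2–3: √((0.1560·111.32)² + (-0.1057·46.11)²) = √(301.575177 + 23.754190) = 18.0369 km
2–4: √((0.1290·111.32)² + (-0.2077·46.11)²) = √(206.217642 + 91.719829) = 17.2609 km
2–5: √((0.0332·111.32)² + (-0.2354·46.11)²) = √(13.659115 + 117.815698) = 11.4662 km
2–6: √((0.0677·111.32)² + (0.0548·46.11)²) = √(56.796782 + 6.384860) = 7.9487 km
3–4: √((-0.0270·111.32)² + (-0.1020·46.11)²) = √(9.033872 + 22.120278) = 5.5816 km
3–5: √((-0.1228·111.32)² + (-0.1297·46.11)²) = √(186.871525 + 35.765986) = 14.9210 km
3–6: √((-0.0883·111.32)² + (0.1605·46.11)²) = √(96.620171 + 54.769694) = 12.3041 km
4–5: √((-0.0958·111.32)² + (-0.0277·46.11)²) = √(113.730622 + 1.631360) = 10.7407 km
4–6: √((-0.0613·111.32)² + (0.2625·46.11)²) = √(46.565830 + 146.503790) = 13.8949 km
5–6: √((0.0345·111.32)² + (0.2902·46.11)²) = √(14.749747 + 179.054426) = 13.9214 km
Closest pair: 1–3 at 3.4515 km.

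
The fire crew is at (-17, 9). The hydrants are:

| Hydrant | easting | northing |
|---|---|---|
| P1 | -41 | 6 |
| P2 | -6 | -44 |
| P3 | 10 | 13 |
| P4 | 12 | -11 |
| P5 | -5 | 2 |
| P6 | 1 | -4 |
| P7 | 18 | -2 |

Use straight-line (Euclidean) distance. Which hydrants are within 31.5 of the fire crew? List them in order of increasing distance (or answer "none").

P5, P6, P1, P3

Distances from (-17, 9):
P1: √((-24)² + (-3)²) = √(576.000 + 9.000) = 24.2
P2: √((11)² + (-53)²) = √(121.000 + 2809.000) = 54.1
P3: √((27)² + (4)²) = √(729.000 + 16.000) = 27.3
P4: √((29)² + (-20)²) = √(841.000 + 400.000) = 35.2
P5: √((12)² + (-7)²) = √(144.000 + 49.000) = 13.9
P6: √((18)² + (-13)²) = √(324.000 + 169.000) = 22.2
P7: √((35)² + (-11)²) = √(1225.000 + 121.000) = 36.7
Threshold 31.5: P5 (13.9), P6 (22.2), P1 (24.2), P3 (27.3) are within range.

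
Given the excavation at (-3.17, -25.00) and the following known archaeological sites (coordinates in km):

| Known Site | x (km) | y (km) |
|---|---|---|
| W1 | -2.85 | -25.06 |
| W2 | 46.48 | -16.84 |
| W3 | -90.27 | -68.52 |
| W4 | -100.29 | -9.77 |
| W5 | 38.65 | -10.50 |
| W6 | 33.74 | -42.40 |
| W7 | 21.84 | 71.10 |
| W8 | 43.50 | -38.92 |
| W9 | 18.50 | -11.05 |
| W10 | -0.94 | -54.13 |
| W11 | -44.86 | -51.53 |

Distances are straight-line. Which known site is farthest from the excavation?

W7

Distances from (-3.17, -25.00):
W1: 0.33 km
W2: 50.32 km
W3: 97.37 km
W4: 98.31 km
W5: 44.26 km
W6: 40.81 km
W7: 99.30 km
W8: 48.70 km
W9: 25.77 km
W10: 29.22 km
W11: 49.42 km
Maximum: W7 at 99.30 km.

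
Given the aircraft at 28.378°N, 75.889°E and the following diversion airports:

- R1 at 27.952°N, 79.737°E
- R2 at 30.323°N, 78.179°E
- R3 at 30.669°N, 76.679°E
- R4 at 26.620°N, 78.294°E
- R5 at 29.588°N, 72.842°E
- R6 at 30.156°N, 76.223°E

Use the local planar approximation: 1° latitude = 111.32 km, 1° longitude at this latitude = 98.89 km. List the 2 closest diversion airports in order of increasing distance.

Distances from 28.378°N, 75.889°E:
R1: √((-0.426·111.32)² + (3.848·98.89)²) = √(2248.87643 + 144802.10674) = 383.472 km
R2: √((1.945·111.32)² + (2.290·98.89)²) = √(46879.78450 + 51283.27106) = 313.310 km
R3: √((2.291·111.32)² + (0.790·98.89)²) = √(65042.40236 + 6103.21875) = 266.731 km
R4: √((-1.758·111.32)² + (2.405·98.89)²) = √(38298.70918 + 56563.32295) = 307.997 km
R5: √((1.210·111.32)² + (-3.047·98.89)²) = √(18143.33569 + 90792.43468) = 330.054 km
R6: √((1.778·111.32)² + (0.334·98.89)²) = √(39175.08149 + 1090.93202) = 200.664 km
Sorted: R6 (200.664 km) < R3 (266.731 km) < R4 (307.997 km) < R2 (313.310 km) < …

R6, R3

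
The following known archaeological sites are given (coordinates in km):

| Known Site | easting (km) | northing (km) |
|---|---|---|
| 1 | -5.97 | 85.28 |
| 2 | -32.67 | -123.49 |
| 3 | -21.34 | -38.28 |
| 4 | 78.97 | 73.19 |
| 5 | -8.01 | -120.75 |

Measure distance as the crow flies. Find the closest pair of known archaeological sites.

2 and 5

Pairwise distances:
1–2: √((-26.70)² + (-208.77)²) = √(712.8900 + 43584.9129) = 210.47 km
1–3: √((-15.37)² + (-123.56)²) = √(236.2369 + 15267.0736) = 124.51 km
1–4: √((84.94)² + (-12.09)²) = √(7214.8036 + 146.1681) = 85.80 km
1–5: √((-2.04)² + (-206.03)²) = √(4.1616 + 42448.3609) = 206.04 km
2–3: √((11.33)² + (85.21)²) = √(128.3689 + 7260.7441) = 85.96 km
2–4: √((111.64)² + (196.68)²) = √(12463.4896 + 38683.0224) = 226.16 km
2–5: √((24.66)² + (2.74)²) = √(608.1156 + 7.5076) = 24.81 km
3–4: √((100.31)² + (111.47)²) = √(10062.0961 + 12425.5609) = 149.96 km
3–5: √((13.33)² + (-82.47)²) = √(177.6889 + 6801.3009) = 83.54 km
4–5: √((-86.98)² + (-193.94)²) = √(7565.5204 + 37612.7236) = 212.55 km
Closest pair: 2–5 at 24.81 km.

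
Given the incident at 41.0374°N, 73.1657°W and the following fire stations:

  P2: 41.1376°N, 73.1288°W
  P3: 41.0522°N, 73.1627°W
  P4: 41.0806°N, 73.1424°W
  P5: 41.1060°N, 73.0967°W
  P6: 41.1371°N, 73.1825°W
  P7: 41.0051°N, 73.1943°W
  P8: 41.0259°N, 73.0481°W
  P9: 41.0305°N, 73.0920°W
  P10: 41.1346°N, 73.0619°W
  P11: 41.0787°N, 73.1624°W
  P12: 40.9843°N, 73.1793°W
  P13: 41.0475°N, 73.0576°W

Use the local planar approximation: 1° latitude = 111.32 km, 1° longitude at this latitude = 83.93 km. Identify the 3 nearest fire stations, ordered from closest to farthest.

P3, P7, P11

Distances from 41.0374°N, 73.1657°W:
P2: √((0.1002·111.32)² + (0.0369·83.93)²) = √(124.417605 + 9.591514) = 11.5762 km
P3: √((0.0148·111.32)² + (0.0030·83.93)²) = √(2.714375 + 0.063398) = 1.6667 km
P4: √((0.0432·111.32)² + (0.0233·83.93)²) = √(23.126712 + 3.824250) = 5.1914 km
P5: √((0.0686·111.32)² + (0.0690·83.93)²) = √(58.316926 + 33.537650) = 9.5841 km
P6: √((0.0997·111.32)² + (-0.0168·83.93)²) = √(123.179011 + 1.988168) = 11.1878 km
P7: √((-0.0323·111.32)² + (-0.0286·83.93)²) = √(12.928598 + 5.761911) = 4.3233 km
P8: √((-0.0115·111.32)² + (0.1176·83.93)²) = √(1.638861 + 97.420216) = 9.9528 km
P9: √((-0.0069·111.32)² + (0.0737·83.93)²) = √(0.589990 + 38.262155) = 6.2331 km
P10: √((0.0972·111.32)² + (0.1038·83.93)²) = √(117.078979 + 75.897794) = 13.8916 km
P11: √((0.0413·111.32)² + (0.0033·83.93)²) = √(21.137153 + 0.076712) = 4.6059 km
P12: √((-0.0531·111.32)² + (-0.0136·83.93)²) = √(34.941009 + 1.302904) = 6.0203 km
P13: √((0.0101·111.32)² + (0.1081·83.93)²) = √(1.264122 + 82.316299) = 9.1422 km
Sorted: P3 (1.6667 km) < P7 (4.3233 km) < P11 (4.6059 km) < P4 (5.1914 km) < P12 (6.0203 km) < …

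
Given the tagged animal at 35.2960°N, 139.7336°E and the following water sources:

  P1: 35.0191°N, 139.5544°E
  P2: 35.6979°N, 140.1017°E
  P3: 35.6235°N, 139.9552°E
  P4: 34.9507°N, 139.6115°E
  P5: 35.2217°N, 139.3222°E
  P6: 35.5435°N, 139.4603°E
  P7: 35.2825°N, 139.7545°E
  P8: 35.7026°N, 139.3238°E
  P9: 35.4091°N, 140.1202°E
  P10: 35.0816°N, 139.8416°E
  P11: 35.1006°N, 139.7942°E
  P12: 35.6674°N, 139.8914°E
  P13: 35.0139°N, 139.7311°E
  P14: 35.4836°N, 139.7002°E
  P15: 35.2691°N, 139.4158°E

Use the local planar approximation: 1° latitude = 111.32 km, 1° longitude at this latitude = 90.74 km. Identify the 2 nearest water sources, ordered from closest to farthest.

P7, P14

Distances from 35.2960°N, 139.7336°E:
P1: √((-0.2769·111.32)² + (-0.1792·90.74)²) = √(950.150293 + 264.407373) = 34.8505 km
P2: √((0.4019·111.32)² + (0.3681·90.74)²) = √(2001.623576 + 1115.653121) = 55.8326 km
P3: √((0.3275·111.32)² + (0.2216·90.74)²) = √(1329.134723 + 404.331021) = 41.6349 km
P4: √((-0.3453·111.32)² + (-0.1221·90.74)²) = √(1477.541038 + 122.752085) = 40.0037 km
P5: √((-0.0743·111.32)² + (-0.4114·90.74)²) = √(68.410698 + 1393.561452) = 38.2357 km
P6: √((0.2475·111.32)² + (-0.2733·90.74)²) = √(759.096173 + 615.002404) = 37.0688 km
P7: √((-0.0135·111.32)² + (0.0209·90.74)²) = √(2.258468 + 3.596583) = 2.4197 km
P8: √((0.4066·111.32)² + (-0.4098·90.74)²) = √(2048.713098 + 1382.742966) = 58.5786 km
P9: √((0.1131·111.32)² + (0.3866·90.74)²) = √(158.515453 + 1230.612293) = 37.2710 km
P10: √((-0.2144·111.32)² + (0.1080·90.74)²) = √(569.634071 + 96.038432) = 25.8006 km
P11: √((-0.1954·111.32)² + (0.0606·90.74)²) = √(473.146372 + 30.237285) = 22.4362 km
P12: √((0.3714·111.32)² + (0.1578·90.74)²) = √(1709.346843 + 205.027232) = 43.7536 km
P13: √((-0.2821·111.32)² + (-0.0025·90.74)²) = √(986.171773 + 0.051461) = 31.4042 km
P14: √((0.1876·111.32)² + (-0.0334·90.74)²) = √(436.126086 + 9.185239) = 21.1024 km
P15: √((-0.0269·111.32)² + (-0.3178·90.74)²) = √(8.967078 + 831.582489) = 28.9922 km
Sorted: P7 (2.4197 km) < P14 (21.1024 km) < P11 (22.4362 km) < P10 (25.8006 km) < …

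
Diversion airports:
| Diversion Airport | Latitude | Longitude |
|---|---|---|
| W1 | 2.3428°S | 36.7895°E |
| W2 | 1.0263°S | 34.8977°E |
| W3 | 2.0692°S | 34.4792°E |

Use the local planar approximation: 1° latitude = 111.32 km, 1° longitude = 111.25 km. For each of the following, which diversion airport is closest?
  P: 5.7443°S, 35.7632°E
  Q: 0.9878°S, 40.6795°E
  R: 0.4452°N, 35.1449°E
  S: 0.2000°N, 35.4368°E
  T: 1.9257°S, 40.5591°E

P→W1; Q→W1; R→W2; S→W2; T→W1

P at 5.7443°S, 35.7632°E:
  W1: 395.4943 km
  W2: 533.9610 km
  W3: 433.3329 km
  → nearest: W1 (395.4943 km)
Q at 0.9878°S, 40.6795°E:
  W1: 458.2965 km
  W2: 643.2395 km
  W3: 700.2091 km
  → nearest: W1 (458.2965 km)
R at 0.4452°N, 35.1449°E:
  W1: 360.2755 km
  W2: 166.0999 km
  W3: 289.5349 km
  → nearest: W2 (166.0999 km)
S at 0.2000°N, 35.4368°E:
  W1: 320.5809 km
  W2: 149.1054 km
  W3: 274.1528 km
  → nearest: W2 (149.1054 km)
T at 1.9257°S, 40.5591°E:
  W1: 421.9306 km
  W2: 637.7390 km
  W3: 676.5775 km
  → nearest: W1 (421.9306 km)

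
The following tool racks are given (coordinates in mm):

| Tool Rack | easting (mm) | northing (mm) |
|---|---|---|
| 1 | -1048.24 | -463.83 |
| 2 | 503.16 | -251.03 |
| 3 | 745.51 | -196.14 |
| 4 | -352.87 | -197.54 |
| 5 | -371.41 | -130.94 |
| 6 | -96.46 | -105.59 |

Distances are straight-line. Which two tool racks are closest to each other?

Pairwise distances:
1–2: √((1551.40)² + (212.80)²) = √(2406841.9600 + 45283.8400) = 1565.93 mm
1–3: √((1793.75)² + (267.69)²) = √(3217539.0625 + 71657.9361) = 1813.61 mm
1–4: √((695.37)² + (266.29)²) = √(483539.4369 + 70910.3641) = 744.61 mm
1–5: √((676.83)² + (332.89)²) = √(458098.8489 + 110815.7521) = 754.26 mm
1–6: √((951.78)² + (358.24)²) = √(905885.1684 + 128335.8976) = 1016.97 mm
2–3: √((242.35)² + (54.89)²) = √(58733.5225 + 3012.9121) = 248.49 mm
2–4: √((-856.03)² + (53.49)²) = √(732787.3609 + 2861.1801) = 857.70 mm
2–5: √((-874.57)² + (120.09)²) = √(764872.6849 + 14421.6081) = 882.78 mm
2–6: √((-599.62)² + (145.44)²) = √(359544.1444 + 21152.7936) = 617.01 mm
3–4: √((-1098.38)² + (-1.40)²) = √(1206438.6244 + 1.9600) = 1098.38 mm
3–5: √((-1116.92)² + (65.20)²) = √(1247510.2864 + 4251.0400) = 1118.82 mm
3–6: √((-841.97)² + (90.55)²) = √(708913.4809 + 8199.3025) = 846.83 mm
4–5: √((-18.54)² + (66.60)²) = √(343.7316 + 4435.5600) = 69.13 mm
4–6: √((256.41)² + (91.95)²) = √(65746.0881 + 8454.8025) = 272.40 mm
5–6: √((274.95)² + (25.35)²) = √(75597.5025 + 642.6225) = 276.12 mm
Closest pair: 4–5 at 69.13 mm.

4 and 5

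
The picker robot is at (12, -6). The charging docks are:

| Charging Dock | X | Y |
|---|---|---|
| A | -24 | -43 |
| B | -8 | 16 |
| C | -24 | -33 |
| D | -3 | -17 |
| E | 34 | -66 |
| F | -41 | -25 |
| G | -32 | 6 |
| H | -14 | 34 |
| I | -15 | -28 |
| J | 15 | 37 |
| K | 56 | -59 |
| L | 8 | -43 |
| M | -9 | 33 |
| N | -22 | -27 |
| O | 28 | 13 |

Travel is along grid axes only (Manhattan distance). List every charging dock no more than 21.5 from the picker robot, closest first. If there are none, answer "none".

Distances from (12, -6):
A: |-36| + |-37| = 36 + 37 = 73
B: |-20| + |22| = 20 + 22 = 42
C: |-36| + |-27| = 36 + 27 = 63
D: |-15| + |-11| = 15 + 11 = 26
E: |22| + |-60| = 22 + 60 = 82
F: |-53| + |-19| = 53 + 19 = 72
G: |-44| + |12| = 44 + 12 = 56
H: |-26| + |40| = 26 + 40 = 66
I: |-27| + |-22| = 27 + 22 = 49
J: |3| + |43| = 3 + 43 = 46
K: |44| + |-53| = 44 + 53 = 97
L: |-4| + |-37| = 4 + 37 = 41
M: |-21| + |39| = 21 + 39 = 60
N: |-34| + |-21| = 34 + 21 = 55
O: |16| + |19| = 16 + 19 = 35
Threshold 21.5: none within range.

none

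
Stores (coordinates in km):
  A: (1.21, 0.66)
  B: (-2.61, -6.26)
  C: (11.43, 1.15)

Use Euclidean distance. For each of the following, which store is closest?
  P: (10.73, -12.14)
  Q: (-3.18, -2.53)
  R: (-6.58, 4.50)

P→C; Q→B; R→A

P at (10.73, -12.14):
  A: √((-9.52)² + (12.80)²) = √(90.6304 + 163.8400) = 15.95 km
  B: √((-13.34)² + (5.88)²) = √(177.9556 + 34.5744) = 14.58 km
  C: √((0.70)² + (13.29)²) = √(0.4900 + 176.6241) = 13.31 km
  → nearest: C (13.31 km)
Q at (-3.18, -2.53):
  A: √((4.39)² + (3.19)²) = √(19.2721 + 10.1761) = 5.43 km
  B: √((0.57)² + (-3.73)²) = √(0.3249 + 13.9129) = 3.77 km
  C: √((14.61)² + (3.68)²) = √(213.4521 + 13.5424) = 15.07 km
  → nearest: B (3.77 km)
R at (-6.58, 4.50):
  A: √((7.79)² + (-3.84)²) = √(60.6841 + 14.7456) = 8.69 km
  B: √((3.97)² + (-10.76)²) = √(15.7609 + 115.7776) = 11.47 km
  C: √((18.01)² + (-3.35)²) = √(324.3601 + 11.2225) = 18.32 km
  → nearest: A (8.69 km)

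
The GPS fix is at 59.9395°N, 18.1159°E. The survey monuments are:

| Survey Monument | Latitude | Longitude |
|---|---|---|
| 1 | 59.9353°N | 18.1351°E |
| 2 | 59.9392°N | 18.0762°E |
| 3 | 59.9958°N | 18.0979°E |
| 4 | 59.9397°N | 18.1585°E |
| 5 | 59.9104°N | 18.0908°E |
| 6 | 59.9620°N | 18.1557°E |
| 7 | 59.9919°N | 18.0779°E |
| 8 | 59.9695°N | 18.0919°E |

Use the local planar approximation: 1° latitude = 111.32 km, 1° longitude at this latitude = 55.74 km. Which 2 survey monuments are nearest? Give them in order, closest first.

1, 2

Distances from 59.9395°N, 18.1159°E:
1: 1.1679 km
2: 2.2131 km
3: 6.3471 km
4: 2.3746 km
5: 3.5286 km
6: 3.3459 km
7: 6.2058 km
8: 3.5976 km
Sorted: 1 (1.1679 km) < 2 (2.2131 km) < 4 (2.3746 km) < 6 (3.3459 km) < …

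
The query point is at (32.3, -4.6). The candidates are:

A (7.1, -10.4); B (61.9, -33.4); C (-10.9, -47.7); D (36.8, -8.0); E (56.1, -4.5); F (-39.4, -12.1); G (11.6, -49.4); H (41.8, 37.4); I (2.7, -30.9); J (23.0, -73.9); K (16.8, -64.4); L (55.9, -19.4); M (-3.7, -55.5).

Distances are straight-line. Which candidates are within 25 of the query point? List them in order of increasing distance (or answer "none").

D, E

Distances from (32.3, -4.6):
A: √((-25.2)² + (-5.8)²) = √(635.040 + 33.640) = 25.9
B: √((29.6)² + (-28.8)²) = √(876.160 + 829.440) = 41.3
C: √((-43.2)² + (-43.1)²) = √(1866.240 + 1857.610) = 61.0
D: √((4.5)² + (-3.4)²) = √(20.250 + 11.560) = 5.6
E: √((23.8)² + (0.1)²) = √(566.440 + 0.010) = 23.8
F: √((-71.7)² + (-7.5)²) = √(5140.890 + 56.250) = 72.1
G: √((-20.7)² + (-44.8)²) = √(428.490 + 2007.040) = 49.4
H: √((9.5)² + (42.0)²) = √(90.250 + 1764.000) = 43.1
I: √((-29.6)² + (-26.3)²) = √(876.160 + 691.690) = 39.6
J: √((-9.3)² + (-69.3)²) = √(86.490 + 4802.490) = 69.9
K: √((-15.5)² + (-59.8)²) = √(240.250 + 3576.040) = 61.8
L: √((23.6)² + (-14.8)²) = √(556.960 + 219.040) = 27.9
M: √((-36.0)² + (-50.9)²) = √(1296.000 + 2590.810) = 62.3
Threshold 25: D (5.6), E (23.8) are within range.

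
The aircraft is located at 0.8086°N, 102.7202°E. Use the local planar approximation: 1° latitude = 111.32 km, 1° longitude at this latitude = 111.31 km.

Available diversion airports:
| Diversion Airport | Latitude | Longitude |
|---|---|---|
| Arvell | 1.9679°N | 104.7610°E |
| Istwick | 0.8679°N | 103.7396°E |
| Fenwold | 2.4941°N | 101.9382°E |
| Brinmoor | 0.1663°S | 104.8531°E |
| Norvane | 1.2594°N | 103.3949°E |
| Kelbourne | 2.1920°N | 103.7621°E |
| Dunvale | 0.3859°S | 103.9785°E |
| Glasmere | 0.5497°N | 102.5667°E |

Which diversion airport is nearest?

Distances from 0.8086°N, 102.7202°E:
Arvell: √((1.1593·111.32)² + (2.0408·111.31)²) = √(16654.748046 + 51602.323457) = 261.2605 km
Istwick: √((0.0593·111.32)² + (1.0194·111.31)²) = √(43.576845 + 12875.307914) = 113.6613 km
Fenwold: √((1.6855·111.32)² + (-0.7820·111.31)²) = √(35204.964364 + 7576.731053) = 206.8374 km
Brinmoor: √((-0.9749·111.32)² + (2.1329·111.31)²) = √(11777.864025 + 56364.979577) = 261.0418 km
Norvane: √((0.4508·111.32)² + (0.6747·111.31)²) = √(2518.339109 + 5640.138722) = 90.3243 km
Kelbourne: √((1.3834·111.32)² + (1.0419·111.31)²) = √(23716.027104 + 13449.942930) = 192.7848 km
Dunvale: √((-1.1945·111.32)² + (1.2583·111.31)²) = √(17681.483639 + 19617.188207) = 193.1286 km
Glasmere: √((-0.2589·111.32)² + (-0.1535·111.31)²) = √(830.635515 + 291.934301) = 33.5048 km
Minimum: Glasmere at 33.5048 km.

Glasmere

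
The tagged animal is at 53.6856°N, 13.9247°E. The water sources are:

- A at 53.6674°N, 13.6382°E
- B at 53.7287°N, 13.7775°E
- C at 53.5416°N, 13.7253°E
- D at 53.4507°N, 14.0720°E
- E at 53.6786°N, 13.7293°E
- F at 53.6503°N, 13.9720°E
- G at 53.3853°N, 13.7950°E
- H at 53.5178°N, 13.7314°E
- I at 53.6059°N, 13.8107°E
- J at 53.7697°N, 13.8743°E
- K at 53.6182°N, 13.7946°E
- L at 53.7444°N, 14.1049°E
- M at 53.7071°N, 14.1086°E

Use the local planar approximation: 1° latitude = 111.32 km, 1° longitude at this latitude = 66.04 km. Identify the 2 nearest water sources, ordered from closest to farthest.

Distances from 53.6856°N, 13.9247°E:
A: 19.0286 km
B: 10.8406 km
C: 20.7454 km
D: 27.8999 km
E: 12.9277 km
F: 5.0199 km
G: 34.5093 km
H: 22.6248 km
I: 11.6359 km
J: 9.9361 km
K: 11.4067 km
L: 13.5818 km
M: 12.3783 km
Sorted: F (5.0199 km) < J (9.9361 km) < B (10.8406 km) < K (11.4067 km) < …

F, J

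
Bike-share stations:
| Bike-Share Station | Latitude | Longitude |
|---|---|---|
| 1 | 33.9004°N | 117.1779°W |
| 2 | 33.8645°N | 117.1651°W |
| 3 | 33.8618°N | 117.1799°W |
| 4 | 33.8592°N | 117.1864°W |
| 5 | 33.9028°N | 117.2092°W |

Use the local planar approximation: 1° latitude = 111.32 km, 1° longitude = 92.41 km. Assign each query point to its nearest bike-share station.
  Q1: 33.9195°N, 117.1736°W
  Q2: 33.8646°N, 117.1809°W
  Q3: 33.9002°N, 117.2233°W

Q1 at 33.9195°N, 117.1736°W:
  1: 2.1630 km
  2: 6.1728 km
  3: 6.4495 km
  4: 6.8160 km
  5: 3.7787 km
  → nearest: 1 (2.1630 km)
Q2 at 33.8646°N, 117.1809°W:
  1: 3.9949 km
  2: 1.4601 km
  3: 0.3251 km
  4: 0.7872 km
  5: 4.9922 km
  → nearest: 3 (0.3251 km)
Q3 at 33.9002°N, 117.2233°W:
  1: 4.1955 km
  2: 6.6873 km
  3: 5.8616 km
  4: 5.6973 km
  5: 1.3347 km
  → nearest: 5 (1.3347 km)

Q1→1; Q2→3; Q3→5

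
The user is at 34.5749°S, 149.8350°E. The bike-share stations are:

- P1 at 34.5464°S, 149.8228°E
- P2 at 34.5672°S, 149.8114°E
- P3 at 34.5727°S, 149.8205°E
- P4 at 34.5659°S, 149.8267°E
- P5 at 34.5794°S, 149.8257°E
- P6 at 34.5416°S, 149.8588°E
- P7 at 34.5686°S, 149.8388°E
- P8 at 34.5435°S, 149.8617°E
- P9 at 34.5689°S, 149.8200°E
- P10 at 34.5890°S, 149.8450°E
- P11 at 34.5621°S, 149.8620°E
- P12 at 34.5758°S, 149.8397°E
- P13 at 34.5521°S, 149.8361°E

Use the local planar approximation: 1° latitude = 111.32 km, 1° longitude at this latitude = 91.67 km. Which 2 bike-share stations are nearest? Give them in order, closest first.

P12, P7

Distances from 34.5749°S, 149.8350°E:
P1: 3.3640 km
P2: 2.3270 km
P3: 1.3516 km
P4: 1.2580 km
P5: 0.9888 km
P6: 4.3013 km
P7: 0.7831 km
P8: 4.2672 km
P9: 1.5287 km
P10: 1.8177 km
P11: 2.8559 km
P12: 0.4423 km
P13: 2.5401 km
Sorted: P12 (0.4423 km) < P7 (0.7831 km) < P5 (0.9888 km) < P4 (1.2580 km) < …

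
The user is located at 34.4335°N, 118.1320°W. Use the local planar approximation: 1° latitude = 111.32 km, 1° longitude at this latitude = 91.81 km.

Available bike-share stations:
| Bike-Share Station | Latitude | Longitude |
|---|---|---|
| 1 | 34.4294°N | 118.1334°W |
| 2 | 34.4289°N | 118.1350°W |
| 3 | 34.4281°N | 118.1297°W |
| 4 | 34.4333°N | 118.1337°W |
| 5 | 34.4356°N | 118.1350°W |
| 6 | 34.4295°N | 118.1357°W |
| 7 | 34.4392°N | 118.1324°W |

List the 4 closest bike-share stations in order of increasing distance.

Distances from 34.4335°N, 118.1320°W:
1: 0.4742 km
2: 0.5814 km
3: 0.6371 km
4: 0.1577 km
5: 0.3613 km
6: 0.5601 km
7: 0.6356 km
Sorted: 4 (0.1577 km) < 5 (0.3613 km) < 1 (0.4742 km) < 6 (0.5601 km) < 2 (0.5814 km) < 7 (0.6356 km) < …

4, 5, 1, 6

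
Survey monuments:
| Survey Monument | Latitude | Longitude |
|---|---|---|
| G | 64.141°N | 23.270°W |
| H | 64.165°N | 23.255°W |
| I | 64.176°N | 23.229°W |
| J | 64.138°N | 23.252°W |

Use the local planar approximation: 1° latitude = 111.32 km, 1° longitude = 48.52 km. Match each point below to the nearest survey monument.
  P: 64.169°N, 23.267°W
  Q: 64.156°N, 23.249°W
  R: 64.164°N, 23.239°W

P→H; Q→H; R→H

P at 64.169°N, 23.267°W:
  G: √((-0.028·111.32)² + (-0.003·48.52)²) = √(9.71544 + 0.02119) = 3.120 km
  H: √((-0.004·111.32)² + (0.012·48.52)²) = √(0.19827 + 0.33900) = 0.733 km
  I: √((0.007·111.32)² + (0.038·48.52)²) = √(0.60721 + 3.39945) = 2.002 km
  J: √((-0.031·111.32)² + (0.015·48.52)²) = √(11.90885 + 0.52969) = 3.527 km
  → nearest: H (0.733 km)
Q at 64.156°N, 23.249°W:
  G: √((-0.015·111.32)² + (-0.021·48.52)²) = √(2.78823 + 1.03820) = 1.956 km
  H: √((0.009·111.32)² + (-0.006·48.52)²) = √(1.00376 + 0.08475) = 1.043 km
  I: √((0.020·111.32)² + (0.020·48.52)²) = √(4.95686 + 0.94168) = 2.429 km
  J: √((-0.018·111.32)² + (-0.003·48.52)²) = √(4.01505 + 0.02119) = 2.009 km
  → nearest: H (1.043 km)
R at 64.164°N, 23.239°W:
  G: √((-0.023·111.32)² + (-0.031·48.52)²) = √(6.55544 + 2.26238) = 2.969 km
  H: √((0.001·111.32)² + (-0.016·48.52)²) = √(0.01239 + 0.60267) = 0.784 km
  I: √((0.012·111.32)² + (0.010·48.52)²) = √(1.78447 + 0.23542) = 1.421 km
  J: √((-0.026·111.32)² + (-0.013·48.52)²) = √(8.37709 + 0.39786) = 2.962 km
  → nearest: H (0.784 km)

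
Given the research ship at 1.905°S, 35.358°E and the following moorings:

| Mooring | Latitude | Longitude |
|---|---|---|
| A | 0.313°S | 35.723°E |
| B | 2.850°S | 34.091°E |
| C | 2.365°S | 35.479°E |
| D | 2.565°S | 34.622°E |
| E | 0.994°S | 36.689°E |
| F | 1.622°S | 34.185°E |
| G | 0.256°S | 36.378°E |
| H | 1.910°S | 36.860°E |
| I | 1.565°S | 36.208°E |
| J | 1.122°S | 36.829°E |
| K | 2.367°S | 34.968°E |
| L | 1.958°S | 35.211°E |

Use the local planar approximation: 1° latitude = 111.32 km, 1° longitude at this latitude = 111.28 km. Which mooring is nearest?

L

Distances from 1.905°S, 35.358°E:
A: √((1.592·111.32)² + (0.365·111.28)²) = √(31407.43880 + 1649.75694) = 181.816 km
B: √((-0.945·111.32)² + (-1.267·111.28)²) = √(11066.49297 + 19878.67639) = 175.912 km
C: √((-0.460·111.32)² + (0.121·111.28)²) = √(2622.17733 + 181.30299) = 52.948 km
D: √((-0.660·111.32)² + (-0.736·111.28)²) = √(5398.01723 + 6707.95071) = 110.027 km
E: √((0.911·111.32)² + (1.331·111.28)²) = √(10284.49921 + 21937.66220) = 179.505 km
F: √((0.283·111.32)² + (-1.173·111.28)²) = √(992.47429 + 17038.45683) = 134.279 km
G: √((1.649·111.32)² + (1.020·111.28)²) = √(33696.72601 + 12883.52123) = 215.825 km
H: √((-0.005·111.32)² + (1.502·111.28)²) = √(0.30980 + 27936.63536) = 167.143 km
I: √((0.340·111.32)² + (0.850·111.28)²) = √(1432.53166 + 8946.88974) = 101.879 km
J: √((0.783·111.32)² + (1.471·111.28)²) = √(7597.48619 + 26795.35896) = 185.453 km
K: √((-0.462·111.32)² + (-0.390·111.28)²) = √(2645.02844 + 1883.49056) = 67.294 km
L: √((-0.053·111.32)² + (-0.147·111.28)²) = √(34.80953 + 267.58940) = 17.390 km
Minimum: L at 17.390 km.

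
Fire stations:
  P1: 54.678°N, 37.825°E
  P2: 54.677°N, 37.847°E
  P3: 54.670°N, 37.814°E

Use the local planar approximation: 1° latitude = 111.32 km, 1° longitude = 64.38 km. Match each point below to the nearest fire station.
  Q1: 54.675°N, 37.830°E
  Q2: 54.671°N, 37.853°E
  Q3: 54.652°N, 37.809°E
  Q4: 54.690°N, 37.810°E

Q1 at 54.675°N, 37.830°E:
  P1: √((0.003·111.32)² + (-0.005·64.38)²) = √(0.11153 + 0.10362) = 0.464 km
  P2: √((0.002·111.32)² + (0.017·64.38)²) = √(0.04957 + 1.19784) = 1.117 km
  P3: √((-0.005·111.32)² + (-0.016·64.38)²) = √(0.30980 + 1.06106) = 1.171 km
  → nearest: P1 (0.464 km)
Q2 at 54.671°N, 37.853°E:
  P1: √((0.007·111.32)² + (-0.028·64.38)²) = √(0.60721 + 3.24951) = 1.964 km
  P2: √((0.006·111.32)² + (-0.006·64.38)²) = √(0.44612 + 0.14921) = 0.772 km
  P3: √((-0.001·111.32)² + (-0.039·64.38)²) = √(0.01239 + 6.30422) = 2.513 km
  → nearest: P2 (0.772 km)
Q3 at 54.652°N, 37.809°E:
  P1: √((0.026·111.32)² + (0.016·64.38)²) = √(8.37709 + 1.06106) = 3.072 km
  P2: √((0.025·111.32)² + (0.038·64.38)²) = √(7.74509 + 5.98507) = 3.705 km
  P3: √((0.018·111.32)² + (0.005·64.38)²) = √(4.01505 + 0.10362) = 2.029 km
  → nearest: P3 (2.029 km)
Q4 at 54.690°N, 37.810°E:
  P1: √((-0.012·111.32)² + (0.015·64.38)²) = √(1.78447 + 0.93258) = 1.648 km
  P2: √((-0.013·111.32)² + (0.037·64.38)²) = √(2.09427 + 5.67421) = 2.787 km
  P3: √((-0.020·111.32)² + (0.004·64.38)²) = √(4.95686 + 0.06632) = 2.241 km
  → nearest: P1 (1.648 km)

Q1→P1; Q2→P2; Q3→P3; Q4→P1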